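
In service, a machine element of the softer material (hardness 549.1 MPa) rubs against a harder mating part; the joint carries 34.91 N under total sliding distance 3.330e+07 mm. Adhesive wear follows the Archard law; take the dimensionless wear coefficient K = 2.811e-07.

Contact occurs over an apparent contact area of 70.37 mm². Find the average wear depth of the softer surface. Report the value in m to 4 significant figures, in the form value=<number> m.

value=8.457e-06 m

Each operation holds full precision; intermediates are printed rounded, and one final rounding, at four significant digits.
Convert: The distance L = 3.330e+07 mm = 3.330e+04 m.
Convert: Hardness H = 549.1 MPa = 5.491e+08 Pa.
Convert: Contact area A = 70.37 mm² = 7.037e-05 m².
As SI base values: W = 34.91 N, H = 5.491e+08 Pa, K = 2.811e-07.
Wear volume V = K·W·L/H = 2.811e-07 · 34.91 · 3.330e+04 / 5.491e+08 = 5.951e-10 m³.
Mean depth h = V/A = 5.951e-10 / 7.037e-05 = 8.457e-06 m.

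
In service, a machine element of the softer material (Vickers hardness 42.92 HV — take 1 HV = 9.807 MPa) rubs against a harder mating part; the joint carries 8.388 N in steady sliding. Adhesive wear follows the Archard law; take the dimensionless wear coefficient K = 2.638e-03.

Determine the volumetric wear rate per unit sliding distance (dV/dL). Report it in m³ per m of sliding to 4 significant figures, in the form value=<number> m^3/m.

The intermediates appear rounded — all arithmetic runs at full float precision, and rounded once at the end, at four significant digits.
Convert: Hardness H = 42.92 HV × 9.807 MPa/HV = 420.9 MPa = 4.209e+08 Pa.
In SI base units: W = 8.388 N, H = 4.209e+08 Pa, K = 2.638e-03.
Sliding wear rate dV/dL = K·W/H, so: 2.638e-03 · 8.388 / 4.209e+08 = 5.257e-11 m³/m.

value=5.257e-11 m^3/m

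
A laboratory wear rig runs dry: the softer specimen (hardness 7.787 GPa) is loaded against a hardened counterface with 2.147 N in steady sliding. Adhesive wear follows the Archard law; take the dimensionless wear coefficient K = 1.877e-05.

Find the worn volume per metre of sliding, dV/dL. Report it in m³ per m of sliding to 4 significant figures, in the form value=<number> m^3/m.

All arithmetic keeps full float precision. The intermediates are displayed rounded. Rounded once at the end: four significant digits.
Convert: Hardness H = 7.787 GPa = 7.787e+09 Pa.
SI base units throughout: W = 2.147 N, H = 7.787e+09 Pa, K = 1.877e-05.
Sliding wear rate dV/dL = K·W/H — distance-free: 1.877e-05 · 2.147 / 7.787e+09 = 5.175e-15 m³/m.

value=5.175e-15 m^3/m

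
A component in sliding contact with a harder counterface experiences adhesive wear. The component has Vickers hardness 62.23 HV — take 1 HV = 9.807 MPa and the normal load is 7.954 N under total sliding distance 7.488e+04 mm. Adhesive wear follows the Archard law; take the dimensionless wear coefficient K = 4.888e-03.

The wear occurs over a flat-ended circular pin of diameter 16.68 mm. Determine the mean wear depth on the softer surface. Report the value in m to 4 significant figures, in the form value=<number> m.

Intermediate values are shown rounded, and each operation runs at full float precision, and a lone final rounding: four significant figures.
Convert: Path length L = 7.488e+04 mm = 74.88 m.
Convert: Hardness H = 62.23 HV × 9.807 MPa/HV = 610.3 MPa = 6.103e+08 Pa.
Convert: Pin diameter d = 16.68 mm = 0.01668 m. Contact area A = π·d²/4 = π·(0.01668 m)²/4 = 2.185e-04 m².
Working in SI base units: W = 7.954 N, H = 6.103e+08 Pa, K = 4.888e-03.
Wear volume V = K·W·L/H = 4.888e-03 · 7.954 · 74.88 / 6.103e+08 = 4.770e-09 m³.
Wear depth h = V/A = 4.770e-09 / 2.185e-04 = 2.183e-05 m.

value=2.183e-05 m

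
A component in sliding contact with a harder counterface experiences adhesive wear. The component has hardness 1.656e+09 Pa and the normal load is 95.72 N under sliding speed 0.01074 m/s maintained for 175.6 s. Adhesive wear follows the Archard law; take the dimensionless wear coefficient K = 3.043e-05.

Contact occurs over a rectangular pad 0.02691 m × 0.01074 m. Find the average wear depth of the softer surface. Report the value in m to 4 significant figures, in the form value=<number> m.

The algebra maintains full float precision. Intermediate values appear rounded — a single final rounding: 4 significant digits.
Convert: Distance L = v·t = 0.01074 m/s × 175.6 s = 1.886 m.
Convert: Contact area A = 0.02691 m × 0.01074 m = 2.890e-04 m².
Restated in SI base units: W = 95.72 N, H = 1.656e+09 Pa, K = 3.043e-05.
Volume removed: V = K·W·L/H = 3.043e-05 · 95.72 · 1.886 / 1.656e+09 = 3.317e-12 m³.
Depth of wear h = V/A = 3.317e-12 / 2.890e-04 = 1.148e-08 m.

value=1.148e-08 m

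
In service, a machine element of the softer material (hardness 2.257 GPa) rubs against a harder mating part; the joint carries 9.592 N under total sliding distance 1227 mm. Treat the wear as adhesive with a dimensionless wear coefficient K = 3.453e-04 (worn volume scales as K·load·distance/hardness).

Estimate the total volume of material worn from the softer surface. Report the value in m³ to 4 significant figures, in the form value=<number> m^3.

Each operation carries full precision. Intermediate values are shown rounded, and rounded just once to 4 significant digits.
Convert: Distance covered L = 1227 mm = 1.227 m.
Convert: Hardness H = 2.257 GPa = 2.257e+09 Pa.
As SI base values: W = 9.592 N, H = 2.257e+09 Pa, K = 3.453e-04.
Archard volume V = K·W·L/H = 3.453e-04 · 9.592 · 1.227 / 2.257e+09 = 1.801e-12 m³.

value=1.801e-12 m^3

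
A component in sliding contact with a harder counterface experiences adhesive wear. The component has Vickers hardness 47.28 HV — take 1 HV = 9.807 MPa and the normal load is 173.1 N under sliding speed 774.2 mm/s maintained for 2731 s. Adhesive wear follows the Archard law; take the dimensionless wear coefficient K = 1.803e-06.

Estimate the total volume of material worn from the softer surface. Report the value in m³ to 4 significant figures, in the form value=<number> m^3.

value=1.423e-09 m^3

Intermediate values appear rounded; each operation maintains full float precision. Rounded once at the end to 4 significant figures.
Convert: Sliding speed v = 774.2 mm/s = 0.7742 m/s. The distance L = v·t = 0.7742 m/s × 2731 s = 2114 m.
Convert: Hardness H = 47.28 HV × 9.807 MPa/HV = 463.7 MPa = 4.637e+08 Pa.
Collected in SI base units: W = 173.1 N, H = 4.637e+08 Pa, K = 1.803e-06.
Archard relation: V = K·W·L/H = 1.803e-06 · 173.1 · 2114 / 4.637e+08 = 1.423e-09 m³.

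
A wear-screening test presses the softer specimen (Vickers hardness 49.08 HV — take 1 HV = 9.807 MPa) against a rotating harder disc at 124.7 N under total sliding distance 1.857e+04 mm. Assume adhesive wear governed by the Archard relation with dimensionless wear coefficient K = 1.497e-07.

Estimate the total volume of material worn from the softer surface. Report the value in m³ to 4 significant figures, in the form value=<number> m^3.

Shown intermediates are rounded. All arithmetic holds exact precision; rounded once at the end to four significant figures.
Convert: Total distance L = 1.857e+04 mm = 18.57 m.
Convert: Hardness H = 49.08 HV × 9.807 MPa/HV = 481.3 MPa = 4.813e+08 Pa.
Expressed in SI base units: W = 124.7 N, H = 4.813e+08 Pa, K = 1.497e-07.
By Archard's law, V = K·W·L/H = 1.497e-07 · 124.7 · 18.57 / 4.813e+08 = 7.202e-13 m³.

value=7.202e-13 m^3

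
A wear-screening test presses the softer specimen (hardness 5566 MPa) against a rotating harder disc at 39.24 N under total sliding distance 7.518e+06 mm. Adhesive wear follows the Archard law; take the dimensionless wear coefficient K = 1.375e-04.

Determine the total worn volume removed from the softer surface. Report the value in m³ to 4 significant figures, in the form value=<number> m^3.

Intermediates are shown rounded — all arithmetic keeps full precision — a single final rounding: four significant figures.
Convert: Sliding distance L = 7.518e+06 mm = 7518 m.
Convert: Hardness H = 5566 MPa = 5.566e+09 Pa.
SI base units throughout: W = 39.24 N, H = 5.566e+09 Pa, K = 1.375e-04.
Wear volume V = K·W·L/H = 1.375e-04 · 39.24 · 7518 / 5.566e+09 = 7.288e-09 m³.

value=7.288e-09 m^3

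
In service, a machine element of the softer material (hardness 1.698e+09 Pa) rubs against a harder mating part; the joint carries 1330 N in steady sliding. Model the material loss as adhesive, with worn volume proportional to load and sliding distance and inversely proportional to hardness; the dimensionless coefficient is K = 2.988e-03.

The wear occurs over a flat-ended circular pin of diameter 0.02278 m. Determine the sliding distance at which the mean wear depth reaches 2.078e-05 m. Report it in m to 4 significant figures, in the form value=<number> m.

value=3.619 m

The computation runs at full precision. The intermediates are displayed rounded; a single final rounding, at four significant digits.
Convert: Contact area A = π·d²/4 = π·(0.02278 m)²/4 = 4.076e-04 m².
SI base units throughout: W = 1330 N, H = 1.698e+09 Pa, K = 2.988e-03.
Permissible volume V_lim = h_lim·A = 2.078e-05 · 4.076e-04 = 8.469e-09 m³.
Life L = V_lim·H/(K·W) = 8.469e-09 · 1.698e+09 / (2.988e-03 · 1330) = 3.619 m.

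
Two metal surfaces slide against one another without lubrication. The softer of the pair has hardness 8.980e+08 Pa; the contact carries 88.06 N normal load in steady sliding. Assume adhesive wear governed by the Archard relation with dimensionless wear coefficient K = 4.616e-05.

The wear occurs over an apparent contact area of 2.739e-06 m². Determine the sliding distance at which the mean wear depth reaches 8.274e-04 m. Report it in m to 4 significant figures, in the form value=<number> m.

Shown intermediates are rounded; every step carries full precision, and rounded just once: four significant figures.
SI base units throughout: W = 88.06 N, H = 8.980e+08 Pa, K = 4.616e-05.
Allowed volume V_lim = h_lim·A = 8.274e-04 · 2.739e-06 = 2.266e-09 m³.
Life L = V_lim·H/(K·W) = 2.266e-09 · 8.980e+08 / (4.616e-05 · 88.06) = 500.7 m.

value=500.7 m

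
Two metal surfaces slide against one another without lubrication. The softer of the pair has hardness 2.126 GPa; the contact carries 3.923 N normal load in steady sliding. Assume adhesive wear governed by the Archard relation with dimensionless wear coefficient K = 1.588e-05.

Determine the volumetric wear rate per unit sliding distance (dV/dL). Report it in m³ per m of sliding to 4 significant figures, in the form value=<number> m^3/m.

value=2.930e-14 m^3/m

Intermediates are displayed rounded — all working math carries full float precision — rounded just once: 4 significant digits.
Convert: Hardness H = 2.126 GPa = 2.126e+09 Pa.
SI base units throughout: W = 3.923 N, H = 2.126e+09 Pa, K = 1.588e-05.
Sliding wear rate dV/dL = K·W/H (no L dependence): 1.588e-05 · 3.923 / 2.126e+09 = 2.930e-14 m³/m.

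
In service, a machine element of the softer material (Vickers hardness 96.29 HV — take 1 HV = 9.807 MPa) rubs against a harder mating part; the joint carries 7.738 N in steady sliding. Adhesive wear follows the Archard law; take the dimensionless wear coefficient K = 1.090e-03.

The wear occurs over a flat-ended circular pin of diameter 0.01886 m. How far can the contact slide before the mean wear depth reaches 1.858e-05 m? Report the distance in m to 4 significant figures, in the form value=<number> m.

value=581.1 m

The intermediates are displayed rounded; every step keeps exact precision, and rounded just once: four significant digits.
Convert: Hardness H = 96.29 HV × 9.807 MPa/HV = 944.3 MPa = 9.443e+08 Pa.
Convert: Contact area A = π·d²/4 = π·(0.01886 m)²/4 = 2.794e-04 m².
As SI base values: W = 7.738 N, H = 9.443e+08 Pa, K = 1.090e-03.
Limit volume V_lim = h_lim·A = 1.858e-05 · 2.794e-04 = 5.191e-09 m³.
Thus life L = V_lim·H/(K·W) = 5.191e-09 · 9.443e+08 / (1.090e-03 · 7.738) = 581.1 m.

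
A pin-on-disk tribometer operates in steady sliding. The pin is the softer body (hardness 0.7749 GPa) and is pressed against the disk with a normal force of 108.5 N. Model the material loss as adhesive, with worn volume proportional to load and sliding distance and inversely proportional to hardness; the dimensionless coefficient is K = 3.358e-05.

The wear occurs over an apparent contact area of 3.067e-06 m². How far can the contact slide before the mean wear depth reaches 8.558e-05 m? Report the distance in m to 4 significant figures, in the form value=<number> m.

value=55.82 m

Intermediate values are shown rounded — every step keeps full precision — one last rounding to 4 significant figures.
Convert: Hardness H = 0.7749 GPa = 7.749e+08 Pa.
Collected in SI base units: W = 108.5 N, H = 7.749e+08 Pa, K = 3.358e-05.
Wearable volume V_lim = h_lim·A = 8.558e-05 · 3.067e-06 = 2.625e-10 m³.
Life L = V_lim·H/(K·W) = 2.625e-10 · 7.749e+08 / (3.358e-05 · 108.5) = 55.82 m.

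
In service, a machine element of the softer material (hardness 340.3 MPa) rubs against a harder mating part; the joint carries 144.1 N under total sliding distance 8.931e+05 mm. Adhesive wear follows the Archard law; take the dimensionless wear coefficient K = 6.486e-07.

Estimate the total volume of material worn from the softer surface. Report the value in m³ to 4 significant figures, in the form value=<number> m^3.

Intermediates are printed rounded — every step holds full precision — one last rounding to 4 significant figures.
Convert: Path length L = 8.931e+05 mm = 893.1 m.
Convert: Hardness H = 340.3 MPa = 3.403e+08 Pa.
Restated in SI base units: W = 144.1 N, H = 3.403e+08 Pa, K = 6.486e-07.
Archard volume V = K·W·L/H = 6.486e-07 · 144.1 · 893.1 / 3.403e+08 = 2.453e-10 m³.

value=2.453e-10 m^3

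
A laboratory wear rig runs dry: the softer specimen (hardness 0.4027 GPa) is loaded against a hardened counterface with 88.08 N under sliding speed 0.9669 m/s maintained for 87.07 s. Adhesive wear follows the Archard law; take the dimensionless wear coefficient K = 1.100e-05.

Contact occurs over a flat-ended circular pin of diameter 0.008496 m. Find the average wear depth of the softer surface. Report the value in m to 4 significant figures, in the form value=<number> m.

Every step holds full precision; displayed values are rounded — one final rounding: 4 significant figures.
Convert: Sliding distance L = v·t = 0.9669 m/s × 87.07 s = 84.19 m.
Convert: Hardness H = 0.4027 GPa = 4.027e+08 Pa.
Convert: Contact area A = π·d²/4 = π·(0.008496 m)²/4 = 5.669e-05 m².
Expressed in SI base units: W = 88.08 N, H = 4.027e+08 Pa, K = 1.100e-05.
Archard relation: V = K·W·L/H = 1.100e-05 · 88.08 · 84.19 / 4.027e+08 = 2.026e-10 m³.
Mean depth h = V/A = 2.026e-10 / 5.669e-05 = 3.573e-06 m.

value=3.573e-06 m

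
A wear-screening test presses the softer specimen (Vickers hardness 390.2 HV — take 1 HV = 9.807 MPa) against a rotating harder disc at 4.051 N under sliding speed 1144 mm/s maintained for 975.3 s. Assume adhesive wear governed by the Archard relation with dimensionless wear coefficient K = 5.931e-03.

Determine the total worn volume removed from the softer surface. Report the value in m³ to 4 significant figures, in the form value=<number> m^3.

Each operation keeps full precision. Quoted intermediates are rounded — one final rounding, at four significant figures.
Convert: Sliding speed v = 1144 mm/s = 1.144 m/s. Path length L = v·t = 1.144 m/s × 975.3 s = 1116 m.
Convert: Hardness H = 390.2 HV × 9.807 MPa/HV = 3827 MPa = 3.827e+09 Pa.
In SI base units, W = 4.051 N, H = 3.827e+09 Pa, K = 5.931e-03.
Archard volume V = K·W·L/H = 5.931e-03 · 4.051 · 1116 / 3.827e+09 = 7.005e-09 m³.

value=7.005e-09 m^3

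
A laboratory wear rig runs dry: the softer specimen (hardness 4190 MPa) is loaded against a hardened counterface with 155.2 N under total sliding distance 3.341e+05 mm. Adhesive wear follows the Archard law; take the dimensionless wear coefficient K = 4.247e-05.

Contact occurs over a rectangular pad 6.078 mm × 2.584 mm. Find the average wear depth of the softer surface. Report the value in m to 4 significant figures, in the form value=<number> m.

value=3.346e-05 m

Each operation runs at full precision — displayed values are rounded, and a lone final rounding, at 4 significant figures.
Convert: Path length L = 3.341e+05 mm = 334.1 m.
Convert: Hardness H = 4190 MPa = 4.190e+09 Pa.
Convert: Pad sides 6.078 mm × 2.584 mm = 0.006078 m × 0.002584 m. Contact area A = 0.006078 m × 0.002584 m = 1.571e-05 m².
In SI base units: W = 155.2 N, H = 4.190e+09 Pa, K = 4.247e-05.
Volume removed: V = K·W·L/H = 4.247e-05 · 155.2 · 334.1 / 4.190e+09 = 5.256e-10 m³.
Mean wear depth h = V/A = 5.256e-10 / 1.571e-05 = 3.346e-05 m.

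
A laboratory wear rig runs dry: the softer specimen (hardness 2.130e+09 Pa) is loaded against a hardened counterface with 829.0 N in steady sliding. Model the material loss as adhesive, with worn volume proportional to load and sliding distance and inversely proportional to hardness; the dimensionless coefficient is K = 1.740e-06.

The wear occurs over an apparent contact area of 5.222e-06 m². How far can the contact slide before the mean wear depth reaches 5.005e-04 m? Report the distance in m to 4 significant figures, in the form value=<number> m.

value=3859 m

All arithmetic maintains full float precision, and intermediate values are printed rounded. Rounded once at the end: four significant digits.
In SI base units, W = 829.0 N, H = 2.130e+09 Pa, K = 1.740e-06.
Wearable volume V_lim = h_lim·A = 5.005e-04 · 5.222e-06 = 2.614e-09 m³.
Life L = V_lim·H/(K·W) = 2.614e-09 · 2.130e+09 / (1.740e-06 · 829.0) = 3859 m.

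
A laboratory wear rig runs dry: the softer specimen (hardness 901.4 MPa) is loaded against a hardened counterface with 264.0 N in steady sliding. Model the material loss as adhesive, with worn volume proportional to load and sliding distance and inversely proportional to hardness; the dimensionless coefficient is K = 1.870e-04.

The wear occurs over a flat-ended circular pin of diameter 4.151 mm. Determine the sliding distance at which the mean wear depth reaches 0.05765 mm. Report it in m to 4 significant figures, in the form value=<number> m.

value=14.25 m

The computation holds full float precision; the intermediates are printed rounded. Rounded just once to 4 significant figures.
Hardness H = 901.4 MPa = 9.014e+08 Pa.
Pin diameter d = 4.151 mm = 0.004151 m. Contact area A = π·d²/4 = π·(0.004151 m)²/4 = 1.353e-05 m².
Depth limit h_lim = 0.05765 mm = 5.765e-05 m.
As SI base values: W = 264.0 N, H = 9.014e+08 Pa, K = 1.870e-04.
Allowed volume V_lim = h_lim·A = 5.765e-05 · 1.353e-05 = 7.802e-10 m³.
Life L = V_lim·H/(K·W) = 7.802e-10 · 9.014e+08 / (1.870e-04 · 264.0) = 14.25 m.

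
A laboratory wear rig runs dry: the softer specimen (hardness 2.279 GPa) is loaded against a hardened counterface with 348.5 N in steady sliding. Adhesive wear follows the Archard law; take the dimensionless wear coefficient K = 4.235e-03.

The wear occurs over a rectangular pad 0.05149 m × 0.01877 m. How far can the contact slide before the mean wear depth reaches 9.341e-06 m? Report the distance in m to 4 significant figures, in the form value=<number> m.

value=13.94 m

All working math runs at exact precision. Intermediate values appear rounded; a single final rounding, at 4 significant figures.
Hardness H = 2.279 GPa = 2.279e+09 Pa.
Contact area A = 0.05149 m × 0.01877 m = 9.665e-04 m².
In SI base units, W = 348.5 N, H = 2.279e+09 Pa, K = 4.235e-03.
Volume at the limit: V_lim = h_lim·A = 9.341e-06 · 9.665e-04 = 9.028e-09 m³.
So the life L = V_lim·H/(K·W) = 9.028e-09 · 2.279e+09 / (4.235e-03 · 348.5) = 13.94 m.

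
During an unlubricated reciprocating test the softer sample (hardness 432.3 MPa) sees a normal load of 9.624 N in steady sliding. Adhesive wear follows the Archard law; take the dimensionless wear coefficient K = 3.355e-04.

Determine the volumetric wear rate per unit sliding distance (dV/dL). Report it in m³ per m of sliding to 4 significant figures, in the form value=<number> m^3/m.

Printed values are rounded, and all arithmetic holds full float precision, and rounded just once: 4 significant digits.
Hardness H = 432.3 MPa = 4.323e+08 Pa.
In SI base units: W = 9.624 N, H = 4.323e+08 Pa, K = 3.355e-04.
Rate of wear dV/dL = K·W/H, per unit distance: 3.355e-04 · 9.624 / 4.323e+08 = 7.469e-12 m³/m.

value=7.469e-12 m^3/m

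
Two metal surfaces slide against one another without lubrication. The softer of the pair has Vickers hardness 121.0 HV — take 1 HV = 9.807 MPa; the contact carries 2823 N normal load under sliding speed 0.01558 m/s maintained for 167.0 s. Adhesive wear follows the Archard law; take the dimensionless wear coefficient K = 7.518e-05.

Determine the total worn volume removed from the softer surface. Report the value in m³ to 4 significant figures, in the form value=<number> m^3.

value=4.653e-10 m^3

Every step runs at full precision, and the intermediates are printed rounded; rounded once at the end, at four significant figures.
The distance L = v·t = 0.01558 m/s × 167.0 s = 2.602 m.
Hardness H = 121.0 HV × 9.807 MPa/HV = 1187 MPa = 1.187e+09 Pa.
Restated in SI base units: W = 2823 N, H = 1.187e+09 Pa, K = 7.518e-05.
Apply Archard: V = K·W·L/H = 7.518e-05 · 2823 · 2.602 / 1.187e+09 = 4.653e-10 m³.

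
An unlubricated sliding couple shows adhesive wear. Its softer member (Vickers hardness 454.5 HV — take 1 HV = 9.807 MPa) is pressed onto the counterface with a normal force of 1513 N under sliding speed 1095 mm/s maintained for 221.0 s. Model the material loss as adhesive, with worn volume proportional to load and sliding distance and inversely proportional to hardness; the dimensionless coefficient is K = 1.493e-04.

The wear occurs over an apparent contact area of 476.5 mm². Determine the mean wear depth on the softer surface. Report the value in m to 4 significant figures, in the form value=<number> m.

Displayed values are rounded. All arithmetic holds full precision — one final rounding, at four significant digits.
Convert: Sliding speed v = 1095 mm/s = 1.095 m/s. Path length L = v·t = 1.095 m/s × 221.0 s = 242.0 m.
Convert: Hardness H = 454.5 HV × 9.807 MPa/HV = 4457 MPa = 4.457e+09 Pa.
Convert: Contact area A = 476.5 mm² = 4.765e-04 m².
SI base units throughout: W = 1513 N, H = 4.457e+09 Pa, K = 1.493e-04.
Worn volume V = K·W·L/H = 1.493e-04 · 1513 · 242.0 / 4.457e+09 = 1.226e-08 m³.
Mean depth h = V/A = 1.226e-08 / 4.765e-04 = 2.574e-05 m.

value=2.574e-05 m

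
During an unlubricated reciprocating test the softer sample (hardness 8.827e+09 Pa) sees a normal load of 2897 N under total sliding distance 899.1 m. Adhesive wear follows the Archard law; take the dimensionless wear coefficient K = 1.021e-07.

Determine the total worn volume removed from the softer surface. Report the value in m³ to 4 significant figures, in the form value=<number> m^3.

value=3.013e-11 m^3

Intermediates are shown rounded, and each operation carries full precision. Rounded once at the end to 4 significant figures.
Restated in SI base units: W = 2897 N, H = 8.827e+09 Pa, K = 1.021e-07.
Wear volume V = K·W·L/H = 1.021e-07 · 2897 · 899.1 / 8.827e+09 = 3.013e-11 m³.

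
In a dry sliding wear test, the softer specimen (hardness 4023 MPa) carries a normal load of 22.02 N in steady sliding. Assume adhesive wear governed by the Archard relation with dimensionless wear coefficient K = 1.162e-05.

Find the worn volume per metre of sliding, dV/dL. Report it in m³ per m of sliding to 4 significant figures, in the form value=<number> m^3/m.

The intermediates are printed rounded; each operation holds exact precision — one final rounding, at four significant figures.
Convert: Hardness H = 4023 MPa = 4.023e+09 Pa.
Restated in SI base units: W = 22.02 N, H = 4.023e+09 Pa, K = 1.162e-05.
Sliding wear rate dV/dL = K·W/H, per unit distance: 1.162e-05 · 22.02 / 4.023e+09 = 6.360e-14 m³/m.

value=6.360e-14 m^3/m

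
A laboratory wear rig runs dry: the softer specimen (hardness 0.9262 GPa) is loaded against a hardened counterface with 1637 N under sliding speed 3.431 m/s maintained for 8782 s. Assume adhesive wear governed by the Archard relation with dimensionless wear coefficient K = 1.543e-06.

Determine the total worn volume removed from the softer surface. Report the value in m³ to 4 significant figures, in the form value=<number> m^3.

value=8.217e-08 m^3

Quoted intermediates are rounded. All working math maintains full float precision — one final rounding to four significant figures.
Distance L = v·t = 3.431 m/s × 8782 s = 3.013e+04 m.
Hardness H = 0.9262 GPa = 9.262e+08 Pa.
Collected in SI base units: W = 1637 N, H = 9.262e+08 Pa, K = 1.543e-06.
Worn volume V = K·W·L/H = 1.543e-06 · 1637 · 3.013e+04 / 9.262e+08 = 8.217e-08 m³.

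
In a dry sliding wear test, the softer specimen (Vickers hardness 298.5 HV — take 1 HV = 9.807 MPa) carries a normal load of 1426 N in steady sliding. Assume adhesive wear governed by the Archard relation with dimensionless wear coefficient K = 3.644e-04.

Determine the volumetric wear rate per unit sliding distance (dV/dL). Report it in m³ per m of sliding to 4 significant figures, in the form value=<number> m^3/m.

Intermediate values are displayed rounded; the computation holds full precision, and a lone final rounding: four significant figures.
Hardness H = 298.5 HV × 9.807 MPa/HV = 2927 MPa = 2.927e+09 Pa.
In SI base units, W = 1426 N, H = 2.927e+09 Pa, K = 3.644e-04.
The wear rate dV/dL = K·W/H, per unit distance: 3.644e-04 · 1426 / 2.927e+09 = 1.775e-10 m³/m.

value=1.775e-10 m^3/m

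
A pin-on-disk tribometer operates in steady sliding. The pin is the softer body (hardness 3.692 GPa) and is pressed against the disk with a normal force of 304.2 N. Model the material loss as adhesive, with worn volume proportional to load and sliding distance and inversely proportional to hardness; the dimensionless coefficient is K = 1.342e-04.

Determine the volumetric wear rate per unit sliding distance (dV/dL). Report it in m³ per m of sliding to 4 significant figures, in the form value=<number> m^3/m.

value=1.106e-11 m^3/m

Intermediates are displayed rounded. All working math carries exact precision; one final rounding: 4 significant digits.
Hardness H = 3.692 GPa = 3.692e+09 Pa.
Collected in SI base units: W = 304.2 N, H = 3.692e+09 Pa, K = 1.342e-04.
Volumetric rate dV/dL = K·W/H, so: 1.342e-04 · 304.2 / 3.692e+09 = 1.106e-11 m³/m.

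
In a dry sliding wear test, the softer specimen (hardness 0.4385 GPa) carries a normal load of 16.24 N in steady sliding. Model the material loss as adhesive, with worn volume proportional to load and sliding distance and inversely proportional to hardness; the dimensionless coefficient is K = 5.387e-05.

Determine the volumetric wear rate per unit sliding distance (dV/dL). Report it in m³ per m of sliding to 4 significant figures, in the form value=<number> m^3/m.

Intermediates are shown rounded — all arithmetic runs at exact precision; a single final rounding to four significant figures.
Convert: Hardness H = 0.4385 GPa = 4.385e+08 Pa.
Restated in SI base units: W = 16.24 N, H = 4.385e+08 Pa, K = 5.387e-05.
Volumetric rate dV/dL = K·W/H: 5.387e-05 · 16.24 / 4.385e+08 = 1.995e-12 m³/m.

value=1.995e-12 m^3/m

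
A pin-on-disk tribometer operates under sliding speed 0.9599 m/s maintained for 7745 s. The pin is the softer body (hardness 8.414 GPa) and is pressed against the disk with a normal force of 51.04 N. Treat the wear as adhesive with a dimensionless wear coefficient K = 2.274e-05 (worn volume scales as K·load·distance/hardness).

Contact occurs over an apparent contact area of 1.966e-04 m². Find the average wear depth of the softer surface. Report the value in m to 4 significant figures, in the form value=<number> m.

value=5.216e-06 m

Intermediate values are shown rounded, and each operation maintains exact precision — rounded just once: 4 significant digits.
Convert: Sliding distance L = v·t = 0.9599 m/s × 7745 s = 7434 m.
Convert: Hardness H = 8.414 GPa = 8.414e+09 Pa.
Expressed in SI base units: W = 51.04 N, H = 8.414e+09 Pa, K = 2.274e-05.
Apply Archard: V = K·W·L/H = 2.274e-05 · 51.04 · 7434 / 8.414e+09 = 1.026e-09 m³.
Mean wear depth h = V/A = 1.026e-09 / 1.966e-04 = 5.216e-06 m.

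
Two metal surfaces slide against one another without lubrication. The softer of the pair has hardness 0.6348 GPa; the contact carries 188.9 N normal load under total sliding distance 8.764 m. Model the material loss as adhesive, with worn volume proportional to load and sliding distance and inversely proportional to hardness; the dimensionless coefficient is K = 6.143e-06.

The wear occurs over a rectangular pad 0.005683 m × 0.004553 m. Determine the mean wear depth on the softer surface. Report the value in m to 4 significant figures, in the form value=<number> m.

Intermediate values are printed rounded. All working math runs at full precision, and rounded once at the end to four significant digits.
Hardness H = 0.6348 GPa = 6.348e+08 Pa.
Contact area A = 0.005683 m × 0.004553 m = 2.587e-05 m².
As SI base values: W = 188.9 N, H = 6.348e+08 Pa, K = 6.143e-06.
By Archard's law, V = K·W·L/H = 6.143e-06 · 188.9 · 8.764 / 6.348e+08 = 1.602e-11 m³.
Mean wear depth h = V/A = 1.602e-11 / 2.587e-05 = 6.192e-07 m.

value=6.192e-07 m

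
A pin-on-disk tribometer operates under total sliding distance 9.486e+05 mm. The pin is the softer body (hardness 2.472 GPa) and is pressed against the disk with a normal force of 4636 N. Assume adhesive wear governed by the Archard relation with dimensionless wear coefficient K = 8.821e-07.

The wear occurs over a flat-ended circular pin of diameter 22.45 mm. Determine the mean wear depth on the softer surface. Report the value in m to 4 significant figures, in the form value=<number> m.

value=3.964e-06 m

The intermediates are displayed rounded; the algebra maintains exact precision. Rounded just once to four significant figures.
Distance covered L = 9.486e+05 mm = 948.6 m.
Hardness H = 2.472 GPa = 2.472e+09 Pa.
Pin diameter d = 22.45 mm = 0.02245 m. Contact area A = π·d²/4 = π·(0.02245 m)²/4 = 3.958e-04 m².
SI base units throughout: W = 4636 N, H = 2.472e+09 Pa, K = 8.821e-07.
Worn volume V = K·W·L/H = 8.821e-07 · 4636 · 948.6 / 2.472e+09 = 1.569e-09 m³.
Wear depth h = V/A = 1.569e-09 / 3.958e-04 = 3.964e-06 m.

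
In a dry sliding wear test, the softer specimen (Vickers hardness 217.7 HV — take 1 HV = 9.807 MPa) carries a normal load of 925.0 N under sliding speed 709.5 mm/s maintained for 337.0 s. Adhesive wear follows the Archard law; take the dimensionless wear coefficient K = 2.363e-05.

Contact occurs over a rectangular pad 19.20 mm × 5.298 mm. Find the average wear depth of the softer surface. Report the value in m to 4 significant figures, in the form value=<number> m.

value=2.406e-05 m

All arithmetic carries full precision. Quoted intermediates are rounded. Rounded just once to four significant digits.
Convert: Sliding speed v = 709.5 mm/s = 0.7095 m/s. Distance covered L = v·t = 0.7095 m/s × 337.0 s = 239.1 m.
Convert: Hardness H = 217.7 HV × 9.807 MPa/HV = 2135 MPa = 2.135e+09 Pa.
Convert: Pad sides 19.20 mm × 5.298 mm = 0.01920 m × 0.005298 m. Contact area A = 0.01920 m × 0.005298 m = 1.017e-04 m².
Working in SI base units: W = 925.0 N, H = 2.135e+09 Pa, K = 2.363e-05.
The Archard volume V = K·W·L/H = 2.363e-05 · 925.0 · 239.1 / 2.135e+09 = 2.448e-09 m³.
Depth of wear h = V/A = 2.448e-09 / 1.017e-04 = 2.406e-05 m.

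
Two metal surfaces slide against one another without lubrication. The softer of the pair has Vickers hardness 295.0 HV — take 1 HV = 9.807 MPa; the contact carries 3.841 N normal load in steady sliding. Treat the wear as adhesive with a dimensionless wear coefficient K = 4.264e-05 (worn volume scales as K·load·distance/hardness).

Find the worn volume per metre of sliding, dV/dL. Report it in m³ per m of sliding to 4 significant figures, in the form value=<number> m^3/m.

The algebra keeps full precision, and the intermediates are printed rounded; a single final rounding to 4 significant figures.
Hardness H = 295.0 HV × 9.807 MPa/HV = 2893 MPa = 2.893e+09 Pa.
In SI base units: W = 3.841 N, H = 2.893e+09 Pa, K = 4.264e-05.
Wear rate dV/dL = K·W/H (no L dependence): 4.264e-05 · 3.841 / 2.893e+09 = 5.661e-14 m³/m.

value=5.661e-14 m^3/m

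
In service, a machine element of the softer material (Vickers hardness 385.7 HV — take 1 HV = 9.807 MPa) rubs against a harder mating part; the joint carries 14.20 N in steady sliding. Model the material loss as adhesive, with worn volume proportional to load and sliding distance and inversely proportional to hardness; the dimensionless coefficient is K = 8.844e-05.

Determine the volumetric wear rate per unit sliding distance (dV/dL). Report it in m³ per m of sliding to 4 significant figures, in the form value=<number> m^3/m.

value=3.320e-13 m^3/m

Shown intermediates are rounded. The computation carries exact precision; rounded once at the end, at 4 significant figures.
Hardness H = 385.7 HV × 9.807 MPa/HV = 3783 MPa = 3.783e+09 Pa.
As SI base values: W = 14.20 N, H = 3.783e+09 Pa, K = 8.844e-05.
The wear rate dV/dL = K·W/H: 8.844e-05 · 14.20 / 3.783e+09 = 3.320e-13 m³/m.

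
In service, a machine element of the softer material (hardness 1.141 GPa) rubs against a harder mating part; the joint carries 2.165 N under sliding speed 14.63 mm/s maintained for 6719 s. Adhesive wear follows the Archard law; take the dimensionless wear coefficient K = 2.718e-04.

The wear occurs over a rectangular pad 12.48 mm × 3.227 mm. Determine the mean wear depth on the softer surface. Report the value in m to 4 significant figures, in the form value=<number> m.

The algebra maintains exact precision, and intermediates are printed rounded; a lone final rounding: four significant digits.
Sliding speed v = 14.63 mm/s = 0.01463 m/s. The distance L = v·t = 0.01463 m/s × 6719 s = 98.30 m.
Hardness H = 1.141 GPa = 1.141e+09 Pa.
Pad sides 12.48 mm × 3.227 mm = 0.01248 m × 0.003227 m. Contact area A = 0.01248 m × 0.003227 m = 4.027e-05 m².
As SI base values: W = 2.165 N, H = 1.141e+09 Pa, K = 2.718e-04.
Apply Archard: V = K·W·L/H = 2.718e-04 · 2.165 · 98.30 / 1.141e+09 = 5.070e-11 m³.
Mean depth h = V/A = 5.070e-11 / 4.027e-05 = 1.259e-06 m.

value=1.259e-06 m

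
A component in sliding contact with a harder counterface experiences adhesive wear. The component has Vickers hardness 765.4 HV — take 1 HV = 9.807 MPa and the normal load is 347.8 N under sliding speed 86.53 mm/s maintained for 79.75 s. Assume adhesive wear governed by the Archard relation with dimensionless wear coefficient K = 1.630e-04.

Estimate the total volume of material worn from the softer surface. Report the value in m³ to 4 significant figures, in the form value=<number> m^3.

The algebra carries full precision — intermediate values appear rounded, and rounded once at the end: 4 significant digits.
Convert: Sliding speed v = 86.53 mm/s = 0.08653 m/s. Distance L = v·t = 0.08653 m/s × 79.75 s = 6.901 m.
Convert: Hardness H = 765.4 HV × 9.807 MPa/HV = 7506 MPa = 7.506e+09 Pa.
In SI base units: W = 347.8 N, H = 7.506e+09 Pa, K = 1.630e-04.
Archard volume V = K·W·L/H = 1.630e-04 · 347.8 · 6.901 / 7.506e+09 = 5.212e-11 m³.

value=5.212e-11 m^3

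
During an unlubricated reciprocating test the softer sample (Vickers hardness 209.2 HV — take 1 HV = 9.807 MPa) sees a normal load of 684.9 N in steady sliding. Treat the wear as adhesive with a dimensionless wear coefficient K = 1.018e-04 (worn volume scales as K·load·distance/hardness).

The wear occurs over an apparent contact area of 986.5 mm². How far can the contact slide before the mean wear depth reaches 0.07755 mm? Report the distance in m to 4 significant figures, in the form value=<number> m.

The intermediates are printed rounded; all arithmetic keeps full float precision — a lone final rounding, at 4 significant figures.
Convert: Hardness H = 209.2 HV × 9.807 MPa/HV = 2052 MPa = 2.052e+09 Pa.
Convert: Contact area A = 986.5 mm² = 9.865e-04 m².
Convert: Depth limit h_lim = 0.07755 mm = 7.755e-05 m.
Collected in SI base units: W = 684.9 N, H = 2.052e+09 Pa, K = 1.018e-04.
At the depth limit, V_lim = h_lim·A = 7.755e-05 · 9.865e-04 = 7.650e-08 m³.
So the life L = V_lim·H/(K·W) = 7.650e-08 · 2.052e+09 / (1.018e-04 · 684.9) = 2251 m.

value=2251 m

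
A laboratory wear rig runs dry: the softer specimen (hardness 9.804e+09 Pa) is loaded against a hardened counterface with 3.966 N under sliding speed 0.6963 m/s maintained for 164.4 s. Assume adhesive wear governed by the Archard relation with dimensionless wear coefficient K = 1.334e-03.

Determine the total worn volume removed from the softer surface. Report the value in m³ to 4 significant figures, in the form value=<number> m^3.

value=6.177e-11 m^3

The algebra maintains full float precision. The intermediates are displayed rounded, and rounded just once to four significant figures.
Convert: Distance L = v·t = 0.6963 m/s × 164.4 s = 114.5 m.
SI base units throughout: W = 3.966 N, H = 9.804e+09 Pa, K = 1.334e-03.
By Archard's law, V = K·W·L/H = 1.334e-03 · 3.966 · 114.5 / 9.804e+09 = 6.177e-11 m³.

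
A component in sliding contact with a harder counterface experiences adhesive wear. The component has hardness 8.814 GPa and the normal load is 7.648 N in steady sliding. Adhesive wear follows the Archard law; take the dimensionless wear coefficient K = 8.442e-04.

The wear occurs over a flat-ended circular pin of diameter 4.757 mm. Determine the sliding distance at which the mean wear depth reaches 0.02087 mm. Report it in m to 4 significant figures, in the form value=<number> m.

value=506.4 m

Shown intermediates are rounded — the computation holds full precision — one final rounding to 4 significant figures.
Hardness H = 8.814 GPa = 8.814e+09 Pa.
Pin diameter d = 4.757 mm = 0.004757 m. Contact area A = π·d²/4 = π·(0.004757 m)²/4 = 1.777e-05 m².
Depth limit h_lim = 0.02087 mm = 2.087e-05 m.
Collected in SI base units: W = 7.648 N, H = 8.814e+09 Pa, K = 8.442e-04.
Wearable volume V_lim = h_lim·A = 2.087e-05 · 1.777e-05 = 3.709e-10 m³.
So the life L = V_lim·H/(K·W) = 3.709e-10 · 8.814e+09 / (8.442e-04 · 7.648) = 506.4 m.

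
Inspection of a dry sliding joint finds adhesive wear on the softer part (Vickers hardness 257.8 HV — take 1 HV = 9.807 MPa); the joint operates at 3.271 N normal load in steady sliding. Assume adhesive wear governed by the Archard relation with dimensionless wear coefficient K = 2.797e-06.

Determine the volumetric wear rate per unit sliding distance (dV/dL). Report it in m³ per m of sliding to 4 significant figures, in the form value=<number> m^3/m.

value=3.619e-15 m^3/m

All working math maintains full float precision — printed values are rounded — a single final rounding to four significant figures.
Hardness H = 257.8 HV × 9.807 MPa/HV = 2528 MPa = 2.528e+09 Pa.
Working in SI base units: W = 3.271 N, H = 2.528e+09 Pa, K = 2.797e-06.
Sliding wear rate dV/dL = K·W/H, per unit distance: 2.797e-06 · 3.271 / 2.528e+09 = 3.619e-15 m³/m.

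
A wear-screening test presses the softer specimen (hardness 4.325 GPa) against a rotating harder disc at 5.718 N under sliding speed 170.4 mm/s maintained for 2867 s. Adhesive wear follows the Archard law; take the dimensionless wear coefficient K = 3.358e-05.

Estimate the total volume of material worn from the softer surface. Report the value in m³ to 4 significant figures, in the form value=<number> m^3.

value=2.169e-11 m^3

Intermediate values are printed rounded — every step carries full float precision; rounded once at the end: 4 significant figures.
Convert: Sliding speed v = 170.4 mm/s = 0.1704 m/s. Distance covered L = v·t = 0.1704 m/s × 2867 s = 488.5 m.
Convert: Hardness H = 4.325 GPa = 4.325e+09 Pa.
In SI base units: W = 5.718 N, H = 4.325e+09 Pa, K = 3.358e-05.
Wear volume V = K·W·L/H = 3.358e-05 · 5.718 · 488.5 / 4.325e+09 = 2.169e-11 m³.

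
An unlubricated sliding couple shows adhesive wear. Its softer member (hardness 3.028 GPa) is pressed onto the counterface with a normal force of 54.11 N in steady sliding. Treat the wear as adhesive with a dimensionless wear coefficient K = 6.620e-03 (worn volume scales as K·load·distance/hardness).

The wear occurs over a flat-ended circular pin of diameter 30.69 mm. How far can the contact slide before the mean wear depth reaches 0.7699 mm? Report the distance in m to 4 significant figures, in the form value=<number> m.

value=4814 m

The algebra holds full float precision. Intermediates appear rounded. Rounded just once: 4 significant digits.
Convert: Hardness H = 3.028 GPa = 3.028e+09 Pa.
Convert: Pin diameter d = 30.69 mm = 0.03069 m. Contact area A = π·d²/4 = π·(0.03069 m)²/4 = 7.397e-04 m².
Convert: Depth limit h_lim = 0.7699 mm = 7.699e-04 m.
Collected in SI base units: W = 54.11 N, H = 3.028e+09 Pa, K = 6.620e-03.
Limit volume V_lim = h_lim·A = 7.699e-04 · 7.397e-04 = 5.695e-07 m³.
Sliding life L = V_lim·H/(K·W) = 5.695e-07 · 3.028e+09 / (6.620e-03 · 54.11) = 4814 m.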